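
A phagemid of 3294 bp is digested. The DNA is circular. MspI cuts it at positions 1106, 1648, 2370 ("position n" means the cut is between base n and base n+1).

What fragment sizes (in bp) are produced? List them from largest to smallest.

Circular molecule, 3 cuts → 3 fragments:
  1648 − 1106 = 542 bp
  2370 − 1648 = 722 bp
  wrap: 3294 − 2370 + 1106 = 2030 bp
Sorted largest to smallest: 2030, 722, 542 bp.

2030, 722, 542 bp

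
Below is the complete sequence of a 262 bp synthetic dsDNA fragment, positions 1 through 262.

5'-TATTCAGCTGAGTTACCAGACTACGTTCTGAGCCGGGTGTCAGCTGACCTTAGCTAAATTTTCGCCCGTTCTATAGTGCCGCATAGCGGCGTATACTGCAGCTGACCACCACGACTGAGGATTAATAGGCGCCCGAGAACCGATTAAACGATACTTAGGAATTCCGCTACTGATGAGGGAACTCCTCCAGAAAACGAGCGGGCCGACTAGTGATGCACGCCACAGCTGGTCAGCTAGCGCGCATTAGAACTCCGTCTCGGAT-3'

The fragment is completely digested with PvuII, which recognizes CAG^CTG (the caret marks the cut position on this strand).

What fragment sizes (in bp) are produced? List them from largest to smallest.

124, 58, 37, 36, 7 bp

PvuII sites (CAGCTG) start at positions 5, 41, 99, 223.
PvuII cuts after base 3 of each site, so after positions 7, 43, 101, 225.
Linear molecule, 4 cuts → 5 fragments:
  1–7 → 7 bp
  8–43 → 36 bp
  44–101 → 58 bp
  102–225 → 124 bp
  226–262 → 37 bp
Sorted largest to smallest: 124, 58, 37, 36, 7 bp.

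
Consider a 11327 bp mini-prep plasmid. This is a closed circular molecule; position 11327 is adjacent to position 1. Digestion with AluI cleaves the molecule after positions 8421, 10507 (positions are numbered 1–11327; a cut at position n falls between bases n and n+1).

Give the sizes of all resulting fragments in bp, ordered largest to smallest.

9241, 2086 bp

Circular molecule, 2 cuts → 2 fragments:
  10507 − 8421 = 2086 bp
  wrap: 11327 − 10507 + 8421 = 9241 bp
Sorted largest to smallest: 9241, 2086 bp.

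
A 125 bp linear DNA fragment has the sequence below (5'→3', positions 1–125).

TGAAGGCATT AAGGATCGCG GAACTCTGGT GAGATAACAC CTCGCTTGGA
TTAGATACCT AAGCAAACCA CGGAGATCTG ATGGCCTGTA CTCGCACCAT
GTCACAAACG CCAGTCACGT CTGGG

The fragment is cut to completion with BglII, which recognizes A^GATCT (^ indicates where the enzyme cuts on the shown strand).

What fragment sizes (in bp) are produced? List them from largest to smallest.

The BglII site (AGATCT) starts at position 74.
BglII cuts after the first base of each site, so after position 74.
Linear molecule, 1 cut → 2 fragments:
  1–74 → 74 bp
  75–125 → 51 bp
Sorted largest to smallest: 74, 51 bp.

74, 51 bp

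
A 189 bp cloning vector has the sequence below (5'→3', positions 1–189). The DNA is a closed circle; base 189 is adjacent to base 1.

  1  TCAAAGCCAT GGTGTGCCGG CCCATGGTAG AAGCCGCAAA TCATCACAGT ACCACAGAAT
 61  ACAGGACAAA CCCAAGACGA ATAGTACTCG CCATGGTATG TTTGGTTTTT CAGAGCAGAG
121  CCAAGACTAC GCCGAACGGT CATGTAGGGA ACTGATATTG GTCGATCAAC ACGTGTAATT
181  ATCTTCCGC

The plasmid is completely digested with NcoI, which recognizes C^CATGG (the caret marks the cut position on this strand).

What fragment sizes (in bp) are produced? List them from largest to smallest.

105, 69, 15 bp

NcoI sites (CCATGG) start at positions 7, 22, 91.
NcoI cuts after the first base of each site, so after positions 7, 22, 91.
Circular molecule, 3 cuts → 3 fragments:
  8–22 → 15 bp
  23–91 → 69 bp
  92–189 then 1–7 → 98 + 7 = 105 bp
Sorted largest to smallest: 105, 69, 15 bp.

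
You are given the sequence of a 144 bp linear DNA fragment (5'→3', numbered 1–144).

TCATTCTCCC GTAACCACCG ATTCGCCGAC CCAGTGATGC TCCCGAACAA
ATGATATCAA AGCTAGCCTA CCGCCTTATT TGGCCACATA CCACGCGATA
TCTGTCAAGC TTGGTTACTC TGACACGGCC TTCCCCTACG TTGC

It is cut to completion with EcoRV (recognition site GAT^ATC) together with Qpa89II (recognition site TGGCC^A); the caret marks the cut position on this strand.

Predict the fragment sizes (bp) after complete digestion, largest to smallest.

55, 45, 30, 14 bp

EcoRV sites (GATATC) start at positions 53, 97.
EcoRV cuts after base 3 of each site, so after positions 55, 99.
The Qpa89II site (TGGCCA) starts at position 81.
Qpa89II cuts after base 5 of each site (before the last base), so after position 85.
Combined cut positions: 55, 85, 99.
Linear molecule, 3 cuts → 4 fragments:
  1–55 → 55 bp
  56–85 → 30 bp
  86–99 → 14 bp
  100–144 → 45 bp
Sorted largest to smallest: 55, 45, 30, 14 bp.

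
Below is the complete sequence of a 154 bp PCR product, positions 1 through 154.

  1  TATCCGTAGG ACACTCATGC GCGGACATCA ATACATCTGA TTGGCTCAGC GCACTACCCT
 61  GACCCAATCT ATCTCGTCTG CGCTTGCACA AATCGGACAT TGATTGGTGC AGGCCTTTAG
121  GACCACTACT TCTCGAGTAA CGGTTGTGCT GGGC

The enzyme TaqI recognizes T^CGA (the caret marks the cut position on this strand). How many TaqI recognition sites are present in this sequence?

1

TCGA occurs starting at position 133.
TaqI cuts at 1 site.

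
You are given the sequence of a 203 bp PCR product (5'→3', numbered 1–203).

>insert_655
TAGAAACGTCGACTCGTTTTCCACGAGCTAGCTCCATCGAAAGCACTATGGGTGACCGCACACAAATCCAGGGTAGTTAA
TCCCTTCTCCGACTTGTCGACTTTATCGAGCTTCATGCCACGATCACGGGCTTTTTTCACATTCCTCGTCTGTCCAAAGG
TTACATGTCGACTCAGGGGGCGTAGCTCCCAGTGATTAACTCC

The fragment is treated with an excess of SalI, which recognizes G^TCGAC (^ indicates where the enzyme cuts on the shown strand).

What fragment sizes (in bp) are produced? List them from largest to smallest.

88, 71, 36, 8 bp

SalI sites (GTCGAC) start at positions 8, 96, 167.
SalI cuts after the first base of each site, so after positions 8, 96, 167.
Linear molecule, 3 cuts → 4 fragments:
  1–8 → 8 bp
  9–96 → 88 bp
  97–167 → 71 bp
  168–203 → 36 bp
Sorted largest to smallest: 88, 71, 36, 8 bp.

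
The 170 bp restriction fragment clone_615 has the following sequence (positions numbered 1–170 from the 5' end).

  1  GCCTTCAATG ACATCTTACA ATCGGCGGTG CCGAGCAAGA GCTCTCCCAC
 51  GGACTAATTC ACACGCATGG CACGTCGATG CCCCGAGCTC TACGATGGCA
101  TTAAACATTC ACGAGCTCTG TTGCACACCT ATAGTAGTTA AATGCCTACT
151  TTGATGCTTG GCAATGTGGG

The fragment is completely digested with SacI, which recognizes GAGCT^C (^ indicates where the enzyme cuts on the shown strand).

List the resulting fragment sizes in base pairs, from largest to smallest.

SacI sites (GAGCTC) start at positions 39, 85, 113.
SacI cuts after base 5 of each site (before the last base), so after positions 43, 89, 117.
Linear molecule, 3 cuts → 4 fragments:
  1–43 → 43 bp
  44–89 → 46 bp
  90–117 → 28 bp
  118–170 → 53 bp
Sorted largest to smallest: 53, 46, 43, 28 bp.

53, 46, 43, 28 bp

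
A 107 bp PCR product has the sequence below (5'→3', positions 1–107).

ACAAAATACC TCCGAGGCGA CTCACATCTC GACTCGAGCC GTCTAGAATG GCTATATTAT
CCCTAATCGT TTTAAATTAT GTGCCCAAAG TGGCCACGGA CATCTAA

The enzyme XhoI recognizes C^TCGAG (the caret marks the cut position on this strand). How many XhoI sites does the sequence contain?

1

CTCGAG occurs starting at position 33.
XhoI cuts at 1 site.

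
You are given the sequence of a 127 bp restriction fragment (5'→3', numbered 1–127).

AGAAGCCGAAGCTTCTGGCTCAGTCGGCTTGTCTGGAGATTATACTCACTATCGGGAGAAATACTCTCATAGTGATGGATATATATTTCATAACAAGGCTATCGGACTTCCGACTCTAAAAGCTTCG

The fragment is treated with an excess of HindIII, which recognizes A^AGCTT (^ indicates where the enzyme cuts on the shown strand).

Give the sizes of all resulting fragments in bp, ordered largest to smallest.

111, 9, 7 bp

HindIII sites (AAGCTT) start at positions 9, 120.
HindIII cuts after the first base of each site, so after positions 9, 120.
Linear molecule, 2 cuts → 3 fragments:
  1–9 → 9 bp
  10–120 → 111 bp
  121–127 → 7 bp
Sorted largest to smallest: 111, 9, 7 bp.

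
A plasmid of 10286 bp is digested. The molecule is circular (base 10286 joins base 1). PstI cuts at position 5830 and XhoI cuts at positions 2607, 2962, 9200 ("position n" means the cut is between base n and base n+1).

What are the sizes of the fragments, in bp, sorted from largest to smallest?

3693, 3370, 2868, 355 bp

Combined cut positions (sorted): 2607, 2962, 5830, 9200.
Circular molecule, 4 cuts → 4 fragments:
  2962 − 2607 = 355 bp
  5830 − 2962 = 2868 bp
  9200 − 5830 = 3370 bp
  wrap: 10286 − 9200 + 2607 = 3693 bp
Sorted largest to smallest: 3693, 3370, 2868, 355 bp.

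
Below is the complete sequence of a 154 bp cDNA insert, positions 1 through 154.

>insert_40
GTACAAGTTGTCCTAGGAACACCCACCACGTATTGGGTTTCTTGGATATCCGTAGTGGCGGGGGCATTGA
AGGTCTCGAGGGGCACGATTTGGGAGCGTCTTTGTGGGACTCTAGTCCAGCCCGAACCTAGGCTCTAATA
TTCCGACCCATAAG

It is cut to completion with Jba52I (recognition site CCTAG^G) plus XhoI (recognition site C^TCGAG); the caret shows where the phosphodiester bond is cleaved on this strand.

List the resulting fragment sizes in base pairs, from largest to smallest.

Jba52I sites (CCTAGG) start at positions 12, 127.
Jba52I cuts after base 5 of each site (before the last base), so after positions 16, 131.
The XhoI site (CTCGAG) starts at position 75.
XhoI cuts after the first base of each site, so after position 75.
Combined cut positions: 16, 75, 131.
Linear molecule, 3 cuts → 4 fragments:
  1–16 → 16 bp
  17–75 → 59 bp
  76–131 → 56 bp
  132–154 → 23 bp
Sorted largest to smallest: 59, 56, 23, 16 bp.

59, 56, 23, 16 bp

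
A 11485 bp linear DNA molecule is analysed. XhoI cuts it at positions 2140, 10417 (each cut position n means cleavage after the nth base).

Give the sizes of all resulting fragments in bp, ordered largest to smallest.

8277, 2140, 1068 bp

Linear molecule, 2 cuts → 3 fragments:
  2140 − 0 = 2140 bp
  10417 − 2140 = 8277 bp
  11485 − 10417 = 1068 bp
Sorted largest to smallest: 8277, 2140, 1068 bp.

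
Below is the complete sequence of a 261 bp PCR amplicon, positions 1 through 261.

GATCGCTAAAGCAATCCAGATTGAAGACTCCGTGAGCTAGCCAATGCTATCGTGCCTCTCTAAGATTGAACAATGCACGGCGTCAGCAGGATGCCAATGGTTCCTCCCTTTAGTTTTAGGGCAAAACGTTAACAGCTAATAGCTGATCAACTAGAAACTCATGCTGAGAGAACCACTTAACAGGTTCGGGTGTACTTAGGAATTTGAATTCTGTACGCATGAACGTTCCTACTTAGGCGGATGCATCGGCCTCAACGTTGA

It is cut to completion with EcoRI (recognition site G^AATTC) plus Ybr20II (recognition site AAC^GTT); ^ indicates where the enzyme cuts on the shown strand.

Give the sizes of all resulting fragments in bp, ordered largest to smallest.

127, 79, 32, 18, 5 bp

The EcoRI site (GAATTC) starts at position 206.
EcoRI cuts after the first base of each site, so after position 206.
Ybr20II sites (AACGTT) start at positions 125, 222, 254.
Ybr20II cuts after base 3 of each site, so after positions 127, 224, 256.
Combined cut positions: 127, 206, 224, 256.
Linear molecule, 4 cuts → 5 fragments:
  1–127 → 127 bp
  128–206 → 79 bp
  207–224 → 18 bp
  225–256 → 32 bp
  257–261 → 5 bp
Sorted largest to smallest: 127, 79, 32, 18, 5 bp.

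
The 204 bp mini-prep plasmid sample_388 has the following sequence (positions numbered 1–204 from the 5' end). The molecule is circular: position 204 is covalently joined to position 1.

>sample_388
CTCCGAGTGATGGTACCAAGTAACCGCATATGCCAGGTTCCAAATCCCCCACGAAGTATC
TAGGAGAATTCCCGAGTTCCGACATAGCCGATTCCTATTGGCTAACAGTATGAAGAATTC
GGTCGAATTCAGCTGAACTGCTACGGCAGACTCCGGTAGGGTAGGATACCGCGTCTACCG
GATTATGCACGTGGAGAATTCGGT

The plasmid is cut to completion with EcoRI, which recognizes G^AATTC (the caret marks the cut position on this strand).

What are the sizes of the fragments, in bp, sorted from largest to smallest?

74, 71, 49, 10 bp

EcoRI sites (GAATTC) start at positions 66, 115, 125, 196.
EcoRI cuts after the first base of each site, so after positions 66, 115, 125, 196.
Circular molecule, 4 cuts → 4 fragments:
  67–115 → 49 bp
  116–125 → 10 bp
  126–196 → 71 bp
  197–204 then 1–66 → 8 + 66 = 74 bp
Sorted largest to smallest: 74, 71, 49, 10 bp.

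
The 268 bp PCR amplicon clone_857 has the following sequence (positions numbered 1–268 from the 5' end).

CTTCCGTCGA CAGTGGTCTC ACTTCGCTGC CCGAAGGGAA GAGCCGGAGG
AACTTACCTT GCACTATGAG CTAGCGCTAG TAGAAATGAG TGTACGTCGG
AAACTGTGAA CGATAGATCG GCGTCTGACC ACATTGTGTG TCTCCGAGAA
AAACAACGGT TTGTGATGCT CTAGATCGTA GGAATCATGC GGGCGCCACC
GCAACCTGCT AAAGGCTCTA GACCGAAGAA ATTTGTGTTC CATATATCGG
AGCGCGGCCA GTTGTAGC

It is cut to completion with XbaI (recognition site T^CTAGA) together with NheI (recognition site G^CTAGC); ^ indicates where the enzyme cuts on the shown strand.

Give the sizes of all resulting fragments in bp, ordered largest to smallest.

100, 70, 51, 47 bp

XbaI sites (TCTAGA) start at positions 170, 217.
XbaI cuts after the first base of each site, so after positions 170, 217.
The NheI site (GCTAGC) starts at position 70.
NheI cuts after the first base of each site, so after position 70.
Combined cut positions: 70, 170, 217.
Linear molecule, 3 cuts → 4 fragments:
  1–70 → 70 bp
  71–170 → 100 bp
  171–217 → 47 bp
  218–268 → 51 bp
Sorted largest to smallest: 100, 70, 51, 47 bp.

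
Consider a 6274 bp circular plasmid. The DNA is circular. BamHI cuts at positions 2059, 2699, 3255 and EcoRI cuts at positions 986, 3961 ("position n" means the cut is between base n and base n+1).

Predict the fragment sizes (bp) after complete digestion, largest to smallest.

Combined cut positions (sorted): 986, 2059, 2699, 3255, 3961.
Circular molecule, 5 cuts → 5 fragments:
  2059 − 986 = 1073 bp
  2699 − 2059 = 640 bp
  3255 − 2699 = 556 bp
  3961 − 3255 = 706 bp
  wrap: 6274 − 3961 + 986 = 3299 bp
Sorted largest to smallest: 3299, 1073, 706, 640, 556 bp.

3299, 1073, 706, 640, 556 bp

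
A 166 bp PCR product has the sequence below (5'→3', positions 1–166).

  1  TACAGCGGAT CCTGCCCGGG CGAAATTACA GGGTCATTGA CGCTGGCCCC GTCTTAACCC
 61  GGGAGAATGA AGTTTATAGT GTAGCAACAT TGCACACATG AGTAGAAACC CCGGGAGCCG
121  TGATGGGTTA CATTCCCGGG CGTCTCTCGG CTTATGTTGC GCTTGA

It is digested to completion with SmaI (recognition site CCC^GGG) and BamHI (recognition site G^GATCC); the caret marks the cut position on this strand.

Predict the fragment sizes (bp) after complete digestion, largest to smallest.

SmaI sites (CCCGGG) start at positions 15, 58, 110, 135.
SmaI cuts after base 3 of each site, so after positions 17, 60, 112, 137.
The BamHI site (GGATCC) starts at position 7.
BamHI cuts after the first base of each site, so after position 7.
Combined cut positions: 7, 17, 60, 112, 137.
Linear molecule, 5 cuts → 6 fragments:
  1–7 → 7 bp
  8–17 → 10 bp
  18–60 → 43 bp
  61–112 → 52 bp
  113–137 → 25 bp
  138–166 → 29 bp
Sorted largest to smallest: 52, 43, 29, 25, 10, 7 bp.

52, 43, 29, 25, 10, 7 bp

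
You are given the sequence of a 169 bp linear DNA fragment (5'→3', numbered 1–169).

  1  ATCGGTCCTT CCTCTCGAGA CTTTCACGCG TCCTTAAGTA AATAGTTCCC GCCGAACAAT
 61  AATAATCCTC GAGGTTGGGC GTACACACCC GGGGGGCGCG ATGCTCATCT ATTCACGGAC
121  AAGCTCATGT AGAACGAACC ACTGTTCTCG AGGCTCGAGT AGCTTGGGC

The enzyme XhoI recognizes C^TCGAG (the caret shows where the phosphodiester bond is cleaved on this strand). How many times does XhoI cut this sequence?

4

CTCGAG occurs starting at positions 14, 68, 147, 154.
XhoI cuts at 4 sites.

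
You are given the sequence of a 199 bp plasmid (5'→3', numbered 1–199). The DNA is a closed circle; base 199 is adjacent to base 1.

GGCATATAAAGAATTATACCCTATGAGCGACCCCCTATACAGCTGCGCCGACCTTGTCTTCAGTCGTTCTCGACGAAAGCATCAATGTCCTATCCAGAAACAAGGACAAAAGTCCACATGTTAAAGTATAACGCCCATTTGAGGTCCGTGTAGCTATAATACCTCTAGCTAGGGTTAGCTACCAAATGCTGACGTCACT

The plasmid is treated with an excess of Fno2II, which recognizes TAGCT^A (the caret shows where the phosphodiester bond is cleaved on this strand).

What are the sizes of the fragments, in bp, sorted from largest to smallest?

Fno2II sites (TAGCTA) start at positions 151, 166, 176.
Fno2II cuts after base 5 of each site (before the last base), so after positions 155, 170, 180.
Circular molecule, 3 cuts → 3 fragments:
  156–170 → 15 bp
  171–180 → 10 bp
  181–199 then 1–155 → 19 + 155 = 174 bp
Sorted largest to smallest: 174, 15, 10 bp.

174, 15, 10 bp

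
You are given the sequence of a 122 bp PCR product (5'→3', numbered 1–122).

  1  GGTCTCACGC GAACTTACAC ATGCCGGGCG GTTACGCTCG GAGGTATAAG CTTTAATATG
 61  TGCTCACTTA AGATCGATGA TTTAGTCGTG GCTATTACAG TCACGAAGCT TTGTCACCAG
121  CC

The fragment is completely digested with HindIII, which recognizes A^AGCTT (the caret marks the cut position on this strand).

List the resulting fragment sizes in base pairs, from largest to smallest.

HindIII sites (AAGCTT) start at positions 48, 106.
HindIII cuts after the first base of each site, so after positions 48, 106.
Linear molecule, 2 cuts → 3 fragments:
  1–48 → 48 bp
  49–106 → 58 bp
  107–122 → 16 bp
Sorted largest to smallest: 58, 48, 16 bp.

58, 48, 16 bp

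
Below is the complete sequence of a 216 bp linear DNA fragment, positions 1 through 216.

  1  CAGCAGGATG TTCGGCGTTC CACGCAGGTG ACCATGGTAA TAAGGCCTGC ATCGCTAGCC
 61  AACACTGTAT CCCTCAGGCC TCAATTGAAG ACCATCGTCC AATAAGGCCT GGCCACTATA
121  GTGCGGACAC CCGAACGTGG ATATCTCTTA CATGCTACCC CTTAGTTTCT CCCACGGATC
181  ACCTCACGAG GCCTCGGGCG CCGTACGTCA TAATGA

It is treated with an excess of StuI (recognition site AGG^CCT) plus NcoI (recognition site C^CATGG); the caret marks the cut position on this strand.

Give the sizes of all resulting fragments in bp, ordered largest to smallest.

StuI sites (AGGCCT) start at positions 43, 76, 105, 189.
StuI cuts after base 3 of each site, so after positions 45, 78, 107, 191.
The NcoI site (CCATGG) starts at position 32.
NcoI cuts after the first base of each site, so after position 32.
Combined cut positions: 32, 45, 78, 107, 191.
Linear molecule, 5 cuts → 6 fragments:
  1–32 → 32 bp
  33–45 → 13 bp
  46–78 → 33 bp
  79–107 → 29 bp
  108–191 → 84 bp
  192–216 → 25 bp
Sorted largest to smallest: 84, 33, 32, 29, 25, 13 bp.

84, 33, 32, 29, 25, 13 bp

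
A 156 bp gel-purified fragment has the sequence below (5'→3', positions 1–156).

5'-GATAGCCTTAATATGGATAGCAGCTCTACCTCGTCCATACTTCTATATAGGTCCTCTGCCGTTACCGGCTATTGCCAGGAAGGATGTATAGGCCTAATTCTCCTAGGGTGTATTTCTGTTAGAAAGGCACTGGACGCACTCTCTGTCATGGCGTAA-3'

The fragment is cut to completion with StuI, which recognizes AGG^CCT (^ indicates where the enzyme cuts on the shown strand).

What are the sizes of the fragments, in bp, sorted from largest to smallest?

92, 64 bp

The StuI site (AGGCCT) starts at position 90.
StuI cuts after base 3 of each site, so after position 92.
Linear molecule, 1 cut → 2 fragments:
  1–92 → 92 bp
  93–156 → 64 bp
Sorted largest to smallest: 92, 64 bp.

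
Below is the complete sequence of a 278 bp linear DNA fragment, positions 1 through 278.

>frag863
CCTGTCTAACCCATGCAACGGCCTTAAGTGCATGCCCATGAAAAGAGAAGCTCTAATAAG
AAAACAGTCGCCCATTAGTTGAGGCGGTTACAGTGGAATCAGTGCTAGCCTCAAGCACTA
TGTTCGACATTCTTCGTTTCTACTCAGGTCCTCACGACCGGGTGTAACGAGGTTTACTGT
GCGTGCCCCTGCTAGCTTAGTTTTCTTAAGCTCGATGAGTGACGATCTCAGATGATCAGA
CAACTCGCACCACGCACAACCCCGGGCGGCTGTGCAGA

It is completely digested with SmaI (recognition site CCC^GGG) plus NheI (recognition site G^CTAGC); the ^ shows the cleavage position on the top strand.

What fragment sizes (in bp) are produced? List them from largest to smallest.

The SmaI site (CCCGGG) starts at position 261.
SmaI cuts after base 3 of each site, so after position 263.
NheI sites (GCTAGC) start at positions 104, 191.
NheI cuts after the first base of each site, so after positions 104, 191.
Combined cut positions: 104, 191, 263.
Linear molecule, 3 cuts → 4 fragments:
  1–104 → 104 bp
  105–191 → 87 bp
  192–263 → 72 bp
  264–278 → 15 bp
Sorted largest to smallest: 104, 87, 72, 15 bp.

104, 87, 72, 15 bp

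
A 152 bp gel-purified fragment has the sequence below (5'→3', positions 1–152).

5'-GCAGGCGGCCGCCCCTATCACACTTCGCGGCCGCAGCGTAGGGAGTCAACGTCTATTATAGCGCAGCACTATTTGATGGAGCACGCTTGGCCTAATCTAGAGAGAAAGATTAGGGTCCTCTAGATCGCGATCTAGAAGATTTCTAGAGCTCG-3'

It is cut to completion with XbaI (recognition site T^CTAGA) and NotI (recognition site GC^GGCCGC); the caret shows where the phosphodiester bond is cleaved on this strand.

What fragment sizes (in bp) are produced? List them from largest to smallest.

XbaI sites (TCTAGA) start at positions 96, 119, 131, 142.
XbaI cuts after the first base of each site, so after positions 96, 119, 131, 142.
NotI sites (GCGGCCGC) start at positions 5, 27.
NotI cuts after base 2 of each site, so after positions 6, 28.
Combined cut positions: 6, 28, 96, 119, 131, 142.
Linear molecule, 6 cuts → 7 fragments:
  1–6 → 6 bp
  7–28 → 22 bp
  29–96 → 68 bp
  97–119 → 23 bp
  120–131 → 12 bp
  132–142 → 11 bp
  143–152 → 10 bp
Sorted largest to smallest: 68, 23, 22, 12, 11, 10, 6 bp.

68, 23, 22, 12, 11, 10, 6 bp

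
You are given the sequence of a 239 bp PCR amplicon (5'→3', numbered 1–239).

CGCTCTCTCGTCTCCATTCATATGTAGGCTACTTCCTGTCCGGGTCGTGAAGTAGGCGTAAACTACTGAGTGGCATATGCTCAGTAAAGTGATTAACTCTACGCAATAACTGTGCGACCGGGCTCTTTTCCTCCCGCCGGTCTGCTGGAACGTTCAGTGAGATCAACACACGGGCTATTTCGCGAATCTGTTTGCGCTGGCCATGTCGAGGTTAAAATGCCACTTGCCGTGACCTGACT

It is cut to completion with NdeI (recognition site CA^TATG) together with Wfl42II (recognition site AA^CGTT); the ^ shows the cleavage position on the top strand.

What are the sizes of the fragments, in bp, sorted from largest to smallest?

NdeI sites (CATATG) start at positions 19, 74.
NdeI cuts after base 2 of each site, so after positions 20, 75.
The Wfl42II site (AACGTT) starts at position 149.
Wfl42II cuts after base 2 of each site, so after position 150.
Combined cut positions: 20, 75, 150.
Linear molecule, 3 cuts → 4 fragments:
  1–20 → 20 bp
  21–75 → 55 bp
  76–150 → 75 bp
  151–239 → 89 bp
Sorted largest to smallest: 89, 75, 55, 20 bp.

89, 75, 55, 20 bp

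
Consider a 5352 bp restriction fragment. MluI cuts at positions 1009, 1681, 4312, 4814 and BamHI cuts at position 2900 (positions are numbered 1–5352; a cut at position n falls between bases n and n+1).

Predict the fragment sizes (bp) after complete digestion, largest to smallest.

1412, 1219, 1009, 672, 538, 502 bp

Combined cut positions (sorted): 1009, 1681, 2900, 4312, 4814.
Linear molecule, 5 cuts → 6 fragments:
  1009 − 0 = 1009 bp
  1681 − 1009 = 672 bp
  2900 − 1681 = 1219 bp
  4312 − 2900 = 1412 bp
  4814 − 4312 = 502 bp
  5352 − 4814 = 538 bp
Sorted largest to smallest: 1412, 1219, 1009, 672, 538, 502 bp.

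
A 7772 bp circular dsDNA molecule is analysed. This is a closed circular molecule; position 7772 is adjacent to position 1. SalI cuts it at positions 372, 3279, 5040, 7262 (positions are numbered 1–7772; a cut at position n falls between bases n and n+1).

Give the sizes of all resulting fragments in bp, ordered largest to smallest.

Circular molecule, 4 cuts → 4 fragments:
  3279 − 372 = 2907 bp
  5040 − 3279 = 1761 bp
  7262 − 5040 = 2222 bp
  wrap: 7772 − 7262 + 372 = 882 bp
Sorted largest to smallest: 2907, 2222, 1761, 882 bp.

2907, 2222, 1761, 882 bp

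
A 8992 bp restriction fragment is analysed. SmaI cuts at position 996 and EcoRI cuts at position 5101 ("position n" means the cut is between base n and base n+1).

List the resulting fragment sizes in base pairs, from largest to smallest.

Combined cut positions (sorted): 996, 5101.
Linear molecule, 2 cuts → 3 fragments:
  996 − 0 = 996 bp
  5101 − 996 = 4105 bp
  8992 − 5101 = 3891 bp
Sorted largest to smallest: 4105, 3891, 996 bp.

4105, 3891, 996 bp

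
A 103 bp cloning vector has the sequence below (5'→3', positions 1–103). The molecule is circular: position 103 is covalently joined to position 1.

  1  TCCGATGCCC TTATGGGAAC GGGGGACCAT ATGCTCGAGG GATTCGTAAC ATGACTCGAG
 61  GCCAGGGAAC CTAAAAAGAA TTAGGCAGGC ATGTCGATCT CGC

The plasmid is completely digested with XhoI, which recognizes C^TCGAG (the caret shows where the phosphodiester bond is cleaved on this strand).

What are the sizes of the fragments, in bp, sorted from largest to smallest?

82, 21 bp

XhoI sites (CTCGAG) start at positions 34, 55.
XhoI cuts after the first base of each site, so after positions 34, 55.
Circular molecule, 2 cuts → 2 fragments:
  35–55 → 21 bp
  56–103 then 1–34 → 48 + 34 = 82 bp
Sorted largest to smallest: 82, 21 bp.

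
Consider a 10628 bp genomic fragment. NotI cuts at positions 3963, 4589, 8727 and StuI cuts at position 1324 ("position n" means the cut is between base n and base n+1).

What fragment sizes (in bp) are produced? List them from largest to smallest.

Combined cut positions (sorted): 1324, 3963, 4589, 8727.
Linear molecule, 4 cuts → 5 fragments:
  1324 − 0 = 1324 bp
  3963 − 1324 = 2639 bp
  4589 − 3963 = 626 bp
  8727 − 4589 = 4138 bp
  10628 − 8727 = 1901 bp
Sorted largest to smallest: 4138, 2639, 1901, 1324, 626 bp.

4138, 2639, 1901, 1324, 626 bp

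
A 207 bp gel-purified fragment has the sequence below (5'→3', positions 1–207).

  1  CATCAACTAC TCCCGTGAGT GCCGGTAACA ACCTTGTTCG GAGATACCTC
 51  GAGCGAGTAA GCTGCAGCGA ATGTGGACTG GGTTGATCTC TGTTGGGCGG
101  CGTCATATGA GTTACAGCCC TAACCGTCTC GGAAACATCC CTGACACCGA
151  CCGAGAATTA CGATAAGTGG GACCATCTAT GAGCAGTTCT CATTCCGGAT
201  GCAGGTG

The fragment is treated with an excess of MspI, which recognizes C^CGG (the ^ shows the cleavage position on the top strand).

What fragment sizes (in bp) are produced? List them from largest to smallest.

173, 22, 12 bp

MspI sites (CCGG) start at positions 22, 195.
MspI cuts after the first base of each site, so after positions 22, 195.
Linear molecule, 2 cuts → 3 fragments:
  1–22 → 22 bp
  23–195 → 173 bp
  196–207 → 12 bp
Sorted largest to smallest: 173, 22, 12 bp.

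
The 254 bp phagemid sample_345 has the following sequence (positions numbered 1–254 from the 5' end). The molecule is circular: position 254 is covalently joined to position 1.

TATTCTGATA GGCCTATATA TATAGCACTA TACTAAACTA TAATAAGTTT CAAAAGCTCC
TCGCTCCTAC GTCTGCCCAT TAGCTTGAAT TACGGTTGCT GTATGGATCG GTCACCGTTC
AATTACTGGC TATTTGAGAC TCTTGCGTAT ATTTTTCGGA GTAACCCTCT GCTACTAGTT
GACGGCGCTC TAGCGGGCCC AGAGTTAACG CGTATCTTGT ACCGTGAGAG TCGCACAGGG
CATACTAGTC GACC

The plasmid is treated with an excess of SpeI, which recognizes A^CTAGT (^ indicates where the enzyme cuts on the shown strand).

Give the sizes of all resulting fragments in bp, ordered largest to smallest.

SpeI sites (ACTAGT) start at positions 174, 244.
SpeI cuts after the first base of each site, so after positions 174, 244.
Circular molecule, 2 cuts → 2 fragments:
  175–244 → 70 bp
  245–254 then 1–174 → 10 + 174 = 184 bp
Sorted largest to smallest: 184, 70 bp.

184, 70 bp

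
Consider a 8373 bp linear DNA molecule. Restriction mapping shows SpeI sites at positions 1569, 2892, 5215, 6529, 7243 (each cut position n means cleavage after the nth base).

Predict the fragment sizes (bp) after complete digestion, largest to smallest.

Linear molecule, 5 cuts → 6 fragments:
  1569 − 0 = 1569 bp
  2892 − 1569 = 1323 bp
  5215 − 2892 = 2323 bp
  6529 − 5215 = 1314 bp
  7243 − 6529 = 714 bp
  8373 − 7243 = 1130 bp
Sorted largest to smallest: 2323, 1569, 1323, 1314, 1130, 714 bp.

2323, 1569, 1323, 1314, 1130, 714 bp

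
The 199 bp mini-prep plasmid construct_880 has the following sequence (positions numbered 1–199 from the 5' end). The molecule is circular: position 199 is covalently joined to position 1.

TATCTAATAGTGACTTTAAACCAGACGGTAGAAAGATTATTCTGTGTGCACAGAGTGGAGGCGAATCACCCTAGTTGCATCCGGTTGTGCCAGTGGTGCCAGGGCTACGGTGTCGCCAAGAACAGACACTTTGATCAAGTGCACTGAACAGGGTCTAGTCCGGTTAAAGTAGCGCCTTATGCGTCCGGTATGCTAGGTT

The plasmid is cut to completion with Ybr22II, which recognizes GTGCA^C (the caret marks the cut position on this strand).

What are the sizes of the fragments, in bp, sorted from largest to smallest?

Ybr22II sites (GTGCAC) start at positions 46, 139.
Ybr22II cuts after base 5 of each site (before the last base), so after positions 50, 143.
Circular molecule, 2 cuts → 2 fragments:
  51–143 → 93 bp
  144–199 then 1–50 → 56 + 50 = 106 bp
Sorted largest to smallest: 106, 93 bp.

106, 93 bp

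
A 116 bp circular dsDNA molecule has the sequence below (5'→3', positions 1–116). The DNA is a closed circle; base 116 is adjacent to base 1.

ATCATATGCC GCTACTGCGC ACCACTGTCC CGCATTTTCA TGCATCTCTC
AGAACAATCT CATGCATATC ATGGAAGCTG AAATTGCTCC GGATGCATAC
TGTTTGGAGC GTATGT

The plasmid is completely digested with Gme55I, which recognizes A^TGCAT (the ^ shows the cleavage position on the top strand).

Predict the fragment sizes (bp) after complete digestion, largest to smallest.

63, 31, 22 bp

Gme55I sites (ATGCAT) start at positions 40, 62, 93.
Gme55I cuts after the first base of each site, so after positions 40, 62, 93.
Circular molecule, 3 cuts → 3 fragments:
  41–62 → 22 bp
  63–93 → 31 bp
  94–116 then 1–40 → 23 + 40 = 63 bp
Sorted largest to smallest: 63, 31, 22 bp.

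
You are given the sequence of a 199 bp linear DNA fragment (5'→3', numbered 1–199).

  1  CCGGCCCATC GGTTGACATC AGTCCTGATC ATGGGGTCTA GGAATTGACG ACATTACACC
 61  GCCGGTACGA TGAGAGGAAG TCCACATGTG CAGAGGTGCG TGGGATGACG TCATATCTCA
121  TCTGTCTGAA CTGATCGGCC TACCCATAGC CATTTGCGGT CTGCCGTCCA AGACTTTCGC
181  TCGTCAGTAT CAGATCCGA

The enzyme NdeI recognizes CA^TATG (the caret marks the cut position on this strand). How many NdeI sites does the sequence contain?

0

No occurrence of CATATG is present in the sequence.
NdeI does not cut: 0 sites.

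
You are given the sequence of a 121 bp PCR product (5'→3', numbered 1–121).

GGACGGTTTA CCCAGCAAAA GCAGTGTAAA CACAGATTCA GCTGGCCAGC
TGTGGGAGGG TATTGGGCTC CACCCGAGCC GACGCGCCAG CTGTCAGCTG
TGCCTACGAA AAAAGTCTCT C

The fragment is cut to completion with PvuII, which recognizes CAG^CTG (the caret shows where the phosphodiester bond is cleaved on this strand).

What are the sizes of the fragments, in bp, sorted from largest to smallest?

PvuII sites (CAGCTG) start at positions 39, 47, 88, 95.
PvuII cuts after base 3 of each site, so after positions 41, 49, 90, 97.
Linear molecule, 4 cuts → 5 fragments:
  1–41 → 41 bp
  42–49 → 8 bp
  50–90 → 41 bp
  91–97 → 7 bp
  98–121 → 24 bp
Sorted largest to smallest: 41, 41, 24, 8, 7 bp.

41, 41, 24, 8, 7 bp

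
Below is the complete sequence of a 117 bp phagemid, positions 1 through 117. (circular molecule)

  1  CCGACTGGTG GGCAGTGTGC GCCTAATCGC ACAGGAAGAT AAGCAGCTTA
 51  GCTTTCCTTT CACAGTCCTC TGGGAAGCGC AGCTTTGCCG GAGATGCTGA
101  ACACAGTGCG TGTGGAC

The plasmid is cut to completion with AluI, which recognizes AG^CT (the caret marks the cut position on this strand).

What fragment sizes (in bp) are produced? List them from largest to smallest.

AluI sites (AGCT) start at positions 45, 50, 81.
AluI cuts after base 2 of each site, so after positions 46, 51, 82.
Circular molecule, 3 cuts → 3 fragments:
  47–51 → 5 bp
  52–82 → 31 bp
  83–117 then 1–46 → 35 + 46 = 81 bp
Sorted largest to smallest: 81, 31, 5 bp.

81, 31, 5 bp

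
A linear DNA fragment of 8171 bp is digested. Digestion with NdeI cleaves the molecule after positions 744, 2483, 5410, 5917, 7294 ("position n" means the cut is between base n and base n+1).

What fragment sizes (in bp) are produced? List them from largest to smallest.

Linear molecule, 5 cuts → 6 fragments:
  744 − 0 = 744 bp
  2483 − 744 = 1739 bp
  5410 − 2483 = 2927 bp
  5917 − 5410 = 507 bp
  7294 − 5917 = 1377 bp
  8171 − 7294 = 877 bp
Sorted largest to smallest: 2927, 1739, 1377, 877, 744, 507 bp.

2927, 1739, 1377, 877, 744, 507 bp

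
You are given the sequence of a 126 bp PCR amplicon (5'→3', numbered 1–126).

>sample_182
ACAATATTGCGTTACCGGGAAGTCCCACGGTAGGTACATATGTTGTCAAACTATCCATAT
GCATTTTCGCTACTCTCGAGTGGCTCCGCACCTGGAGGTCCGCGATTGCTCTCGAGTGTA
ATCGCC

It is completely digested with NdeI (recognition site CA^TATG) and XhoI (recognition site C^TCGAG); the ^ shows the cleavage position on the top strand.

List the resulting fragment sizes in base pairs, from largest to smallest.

38, 36, 19, 18, 15 bp

NdeI sites (CATATG) start at positions 37, 56.
NdeI cuts after base 2 of each site, so after positions 38, 57.
XhoI sites (CTCGAG) start at positions 75, 111.
XhoI cuts after the first base of each site, so after positions 75, 111.
Combined cut positions: 38, 57, 75, 111.
Linear molecule, 4 cuts → 5 fragments:
  1–38 → 38 bp
  39–57 → 19 bp
  58–75 → 18 bp
  76–111 → 36 bp
  112–126 → 15 bp
Sorted largest to smallest: 38, 36, 19, 18, 15 bp.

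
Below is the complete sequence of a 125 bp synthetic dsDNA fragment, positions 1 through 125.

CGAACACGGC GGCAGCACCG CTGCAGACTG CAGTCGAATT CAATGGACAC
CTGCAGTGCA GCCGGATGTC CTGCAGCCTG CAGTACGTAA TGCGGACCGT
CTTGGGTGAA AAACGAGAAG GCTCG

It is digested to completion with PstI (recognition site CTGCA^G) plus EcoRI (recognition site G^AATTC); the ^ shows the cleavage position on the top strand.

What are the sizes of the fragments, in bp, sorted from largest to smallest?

PstI sites (CTGCAG) start at positions 21, 28, 51, 71, 78.
PstI cuts after base 5 of each site (before the last base), so after positions 25, 32, 55, 75, 82.
The EcoRI site (GAATTC) starts at position 36.
EcoRI cuts after the first base of each site, so after position 36.
Combined cut positions: 25, 32, 36, 55, 75, 82.
Linear molecule, 6 cuts → 7 fragments:
  1–25 → 25 bp
  26–32 → 7 bp
  33–36 → 4 bp
  37–55 → 19 bp
  56–75 → 20 bp
  76–82 → 7 bp
  83–125 → 43 bp
Sorted largest to smallest: 43, 25, 20, 19, 7, 7, 4 bp.

43, 25, 20, 19, 7, 7, 4 bp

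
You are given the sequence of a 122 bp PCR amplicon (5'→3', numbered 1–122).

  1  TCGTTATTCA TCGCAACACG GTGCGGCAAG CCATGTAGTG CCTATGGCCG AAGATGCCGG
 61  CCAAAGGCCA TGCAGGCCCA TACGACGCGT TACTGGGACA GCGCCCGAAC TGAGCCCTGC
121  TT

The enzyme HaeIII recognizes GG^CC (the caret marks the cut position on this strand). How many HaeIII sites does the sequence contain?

GGCC occurs starting at positions 46, 59, 66, 75.
HaeIII cuts at 4 sites.

4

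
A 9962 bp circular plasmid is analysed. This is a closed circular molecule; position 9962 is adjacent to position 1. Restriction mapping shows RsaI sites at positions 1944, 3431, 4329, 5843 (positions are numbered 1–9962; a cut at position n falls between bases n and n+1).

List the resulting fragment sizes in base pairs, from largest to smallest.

6063, 1514, 1487, 898 bp

Circular molecule, 4 cuts → 4 fragments:
  3431 − 1944 = 1487 bp
  4329 − 3431 = 898 bp
  5843 − 4329 = 1514 bp
  wrap: 9962 − 5843 + 1944 = 6063 bp
Sorted largest to smallest: 6063, 1514, 1487, 898 bp.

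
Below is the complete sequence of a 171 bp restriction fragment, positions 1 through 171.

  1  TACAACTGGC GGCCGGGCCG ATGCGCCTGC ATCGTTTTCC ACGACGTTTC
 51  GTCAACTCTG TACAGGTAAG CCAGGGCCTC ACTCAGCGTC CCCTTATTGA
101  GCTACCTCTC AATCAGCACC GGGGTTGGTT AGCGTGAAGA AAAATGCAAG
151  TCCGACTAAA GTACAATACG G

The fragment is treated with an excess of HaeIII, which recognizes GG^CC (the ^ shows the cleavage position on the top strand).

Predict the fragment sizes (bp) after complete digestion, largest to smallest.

95, 59, 12, 5 bp

HaeIII sites (GGCC) start at positions 11, 16, 75.
HaeIII cuts after base 2 of each site, so after positions 12, 17, 76.
Linear molecule, 3 cuts → 4 fragments:
  1–12 → 12 bp
  13–17 → 5 bp
  18–76 → 59 bp
  77–171 → 95 bp
Sorted largest to smallest: 95, 59, 12, 5 bp.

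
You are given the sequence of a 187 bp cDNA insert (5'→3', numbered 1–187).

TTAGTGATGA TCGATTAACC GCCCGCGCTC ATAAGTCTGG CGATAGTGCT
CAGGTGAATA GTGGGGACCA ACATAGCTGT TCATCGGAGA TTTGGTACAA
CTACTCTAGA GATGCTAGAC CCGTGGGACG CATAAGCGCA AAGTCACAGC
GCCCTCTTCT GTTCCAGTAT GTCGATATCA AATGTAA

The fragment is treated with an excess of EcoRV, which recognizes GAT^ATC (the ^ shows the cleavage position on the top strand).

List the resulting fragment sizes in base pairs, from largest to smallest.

176, 11 bp

The EcoRV site (GATATC) starts at position 174.
EcoRV cuts after base 3 of each site, so after position 176.
Linear molecule, 1 cut → 2 fragments:
  1–176 → 176 bp
  177–187 → 11 bp
Sorted largest to smallest: 176, 11 bp.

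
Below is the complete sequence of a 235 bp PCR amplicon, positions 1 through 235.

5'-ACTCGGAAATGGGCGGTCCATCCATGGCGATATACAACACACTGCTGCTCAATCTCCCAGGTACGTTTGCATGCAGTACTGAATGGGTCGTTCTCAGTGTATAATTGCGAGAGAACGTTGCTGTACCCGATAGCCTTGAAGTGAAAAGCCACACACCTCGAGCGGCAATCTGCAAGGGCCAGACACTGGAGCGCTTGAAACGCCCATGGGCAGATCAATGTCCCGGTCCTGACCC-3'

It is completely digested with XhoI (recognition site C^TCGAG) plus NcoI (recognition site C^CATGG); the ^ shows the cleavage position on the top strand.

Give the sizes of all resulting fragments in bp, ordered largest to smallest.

135, 47, 31, 22 bp

The XhoI site (CTCGAG) starts at position 157.
XhoI cuts after the first base of each site, so after position 157.
NcoI sites (CCATGG) start at positions 22, 204.
NcoI cuts after the first base of each site, so after positions 22, 204.
Combined cut positions: 22, 157, 204.
Linear molecule, 3 cuts → 4 fragments:
  1–22 → 22 bp
  23–157 → 135 bp
  158–204 → 47 bp
  205–235 → 31 bp
Sorted largest to smallest: 135, 47, 31, 22 bp.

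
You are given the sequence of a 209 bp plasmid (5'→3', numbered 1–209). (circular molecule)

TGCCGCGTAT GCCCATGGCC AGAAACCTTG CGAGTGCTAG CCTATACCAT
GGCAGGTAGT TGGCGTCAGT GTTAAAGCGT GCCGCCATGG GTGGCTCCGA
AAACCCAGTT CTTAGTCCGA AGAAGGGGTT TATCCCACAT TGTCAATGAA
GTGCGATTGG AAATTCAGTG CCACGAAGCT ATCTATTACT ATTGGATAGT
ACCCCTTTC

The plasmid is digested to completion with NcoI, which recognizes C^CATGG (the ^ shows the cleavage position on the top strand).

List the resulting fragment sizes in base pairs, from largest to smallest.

NcoI sites (CCATGG) start at positions 13, 47, 85.
NcoI cuts after the first base of each site, so after positions 13, 47, 85.
Circular molecule, 3 cuts → 3 fragments:
  14–47 → 34 bp
  48–85 → 38 bp
  86–209 then 1–13 → 124 + 13 = 137 bp
Sorted largest to smallest: 137, 38, 34 bp.

137, 38, 34 bp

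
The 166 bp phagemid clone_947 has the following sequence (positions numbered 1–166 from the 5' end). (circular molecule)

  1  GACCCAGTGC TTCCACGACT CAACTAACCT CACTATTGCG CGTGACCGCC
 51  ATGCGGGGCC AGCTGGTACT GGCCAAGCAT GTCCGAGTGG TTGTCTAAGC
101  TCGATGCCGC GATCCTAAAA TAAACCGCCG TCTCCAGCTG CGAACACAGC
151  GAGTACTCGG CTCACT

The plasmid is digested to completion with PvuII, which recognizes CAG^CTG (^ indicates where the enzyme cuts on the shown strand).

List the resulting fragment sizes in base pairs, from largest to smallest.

PvuII sites (CAGCTG) start at positions 60, 135.
PvuII cuts after base 3 of each site, so after positions 62, 137.
Circular molecule, 2 cuts → 2 fragments:
  63–137 → 75 bp
  138–166 then 1–62 → 29 + 62 = 91 bp
Sorted largest to smallest: 91, 75 bp.

91, 75 bp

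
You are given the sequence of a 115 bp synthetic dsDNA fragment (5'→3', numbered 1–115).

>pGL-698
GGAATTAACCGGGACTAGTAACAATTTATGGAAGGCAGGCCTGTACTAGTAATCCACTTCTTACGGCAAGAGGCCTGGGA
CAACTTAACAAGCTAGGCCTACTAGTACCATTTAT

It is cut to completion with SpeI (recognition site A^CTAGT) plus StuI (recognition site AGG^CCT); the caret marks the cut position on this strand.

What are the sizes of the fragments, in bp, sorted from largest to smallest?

SpeI sites (ACTAGT) start at positions 14, 45, 101.
SpeI cuts after the first base of each site, so after positions 14, 45, 101.
StuI sites (AGGCCT) start at positions 37, 71, 95.
StuI cuts after base 3 of each site, so after positions 39, 73, 97.
Combined cut positions: 14, 39, 45, 73, 97, 101.
Linear molecule, 6 cuts → 7 fragments:
  1–14 → 14 bp
  15–39 → 25 bp
  40–45 → 6 bp
  46–73 → 28 bp
  74–97 → 24 bp
  98–101 → 4 bp
  102–115 → 14 bp
Sorted largest to smallest: 28, 25, 24, 14, 14, 6, 4 bp.

28, 25, 24, 14, 14, 6, 4 bp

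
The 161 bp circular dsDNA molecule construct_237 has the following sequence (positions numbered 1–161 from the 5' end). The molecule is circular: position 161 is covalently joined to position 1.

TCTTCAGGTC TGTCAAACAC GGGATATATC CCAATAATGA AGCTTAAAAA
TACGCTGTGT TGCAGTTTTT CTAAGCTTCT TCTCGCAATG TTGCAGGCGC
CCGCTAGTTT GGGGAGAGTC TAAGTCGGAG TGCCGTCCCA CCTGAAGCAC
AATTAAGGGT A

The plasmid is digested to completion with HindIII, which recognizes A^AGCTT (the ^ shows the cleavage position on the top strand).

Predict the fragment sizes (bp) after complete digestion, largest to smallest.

HindIII sites (AAGCTT) start at positions 40, 73.
HindIII cuts after the first base of each site, so after positions 40, 73.
Circular molecule, 2 cuts → 2 fragments:
  41–73 → 33 bp
  74–161 then 1–40 → 88 + 40 = 128 bp
Sorted largest to smallest: 128, 33 bp.

128, 33 bp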